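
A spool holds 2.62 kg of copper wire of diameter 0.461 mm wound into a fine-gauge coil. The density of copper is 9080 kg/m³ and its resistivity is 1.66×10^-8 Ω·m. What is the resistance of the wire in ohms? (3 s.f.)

A = π(d/2)² = π(2.3050e-04 m)² = 1.6691e-07 m²
L = m/(density·A) = 2.62/(9080×1.6691e-07) = 1729 m
R = ρL/A = (1.66×10^-8)(1729)/(1.6691e-07) = 172 Ω

172 Ω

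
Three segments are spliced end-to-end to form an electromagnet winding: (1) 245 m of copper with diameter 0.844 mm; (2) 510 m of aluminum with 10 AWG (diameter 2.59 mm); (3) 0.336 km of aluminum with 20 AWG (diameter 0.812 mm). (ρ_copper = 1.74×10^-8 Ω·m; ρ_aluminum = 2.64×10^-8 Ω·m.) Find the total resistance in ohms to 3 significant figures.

Seg 1: A = π(d/2)² = π(4.2200e-04 m)² = 5.595e-07 m²
R_1 = (1.74×10^-8)(245)/(5.595e-07) = 7.62 Ω
Seg 2: A = π(2.59/2 mm)² = π(1.2950e-03 m)² = 5.269e-06 m²
R_2 = (2.64×10^-8)(510)/(5.269e-06) = 2.556 Ω
Seg 3: A = π(0.812/2 mm)² = π(4.0600e-04 m)² = 5.178e-07 m²
R_3 = (2.64×10^-8)(336)/(5.178e-07) = 17.13 Ω
R_total = R_1 + R_2 + R_3 = 27.3 Ω

27.3 Ω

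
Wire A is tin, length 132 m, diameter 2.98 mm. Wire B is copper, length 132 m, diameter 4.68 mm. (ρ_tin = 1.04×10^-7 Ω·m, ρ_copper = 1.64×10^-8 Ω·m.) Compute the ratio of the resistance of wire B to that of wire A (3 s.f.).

R ∝ ρL/d², so R_B/R_A = (ρ_B/ρ_A) × (d_A/d_B)²
= (1.64×10^-8/1.04×10^-7) × (2.98/4.68)² = 0.0639

0.0639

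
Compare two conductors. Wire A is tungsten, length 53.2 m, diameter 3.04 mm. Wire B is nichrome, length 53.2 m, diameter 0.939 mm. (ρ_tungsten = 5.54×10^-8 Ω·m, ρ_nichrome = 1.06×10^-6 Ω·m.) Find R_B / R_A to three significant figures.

R ∝ ρL/d², so R_B/R_A = (ρ_B/ρ_A) × (d_A/d_B)²
= (1.06×10^-6/5.54×10^-8) × (3.04/0.939)² = 201

201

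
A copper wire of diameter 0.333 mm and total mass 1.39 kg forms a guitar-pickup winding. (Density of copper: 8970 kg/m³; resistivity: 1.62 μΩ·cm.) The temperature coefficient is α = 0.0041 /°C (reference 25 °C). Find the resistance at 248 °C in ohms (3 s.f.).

ρ = 1.62 μΩ·cm = 1.62×10^-8 Ω·m
A = π(d/2)² = π(1.6650e-04 m)² = 8.7092e-08 m²
L = m/(density·A) = 1.39/(8970×8.7092e-08) = 1779 m
R = ρL/A = (1.62×10^-8)(1779)/(8.7092e-08) = 331 Ω
R(248 °C) = 331 × (1 + 0.0041×223) = 634 Ω

634 Ω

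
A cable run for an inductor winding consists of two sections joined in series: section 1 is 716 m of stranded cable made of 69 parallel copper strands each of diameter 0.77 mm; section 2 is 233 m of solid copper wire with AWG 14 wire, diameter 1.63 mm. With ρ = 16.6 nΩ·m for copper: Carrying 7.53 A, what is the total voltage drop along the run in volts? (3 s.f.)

ρ = 16.6 nΩ·m = 1.66×10^-8 Ω·m
Section 1: A_strand = π(3.8500e-04)² = 4.657e-07 m²; R₁ = ρL/(N·A_s) = (1.66×10^-8)(716)/(69×4.657e-07) = 0.3699 Ω
Section 2: A = π(1.63/2 mm)² = π(8.1500e-04 m)² = 2.087e-06 m²
R₂ = (1.66×10^-8)(233)/(2.087e-06) = 1.854 Ω
R = R₁ + R₂ = 2.223 Ω
V = IR = 7.53 × 2.223 = 16.7 V

16.7 V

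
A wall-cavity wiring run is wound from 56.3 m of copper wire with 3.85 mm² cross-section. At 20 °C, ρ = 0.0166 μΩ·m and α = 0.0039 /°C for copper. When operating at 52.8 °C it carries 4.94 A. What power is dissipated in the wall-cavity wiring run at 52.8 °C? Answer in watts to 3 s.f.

6.68 W

ρ = 0.0166 μΩ·m = 1.66×10^-8 Ω·m
A = 3.85 mm² = 3.850e-06 m²
R₍20₎ = ρL/A = (1.66×10^-8)(56.3)/(3.850e-06) = 0.2427 Ω
R₍52.8₎ = R₍20₎(1 + αΔT) = 0.2427 × (1 + 0.0039×32.8) = 0.2738 Ω
P = I²R = (4.94)² × 0.2738 = 6.68 W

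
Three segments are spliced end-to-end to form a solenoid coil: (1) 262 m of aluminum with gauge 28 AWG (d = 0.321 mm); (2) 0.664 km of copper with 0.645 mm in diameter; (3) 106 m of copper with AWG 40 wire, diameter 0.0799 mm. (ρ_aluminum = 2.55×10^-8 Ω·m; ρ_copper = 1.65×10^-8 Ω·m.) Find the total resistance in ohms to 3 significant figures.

465 Ω

Seg 1: A = π(0.321/2 mm)² = π(1.6050e-04 m)² = 8.093e-08 m²
R_1 = (2.55×10^-8)(262)/(8.093e-08) = 82.55 Ω
Seg 2: A = π(d/2)² = π(3.2250e-04 m)² = 3.267e-07 m²
R_2 = (1.65×10^-8)(664)/(3.267e-07) = 33.53 Ω
Seg 3: A = π(0.0799/2 mm)² = π(3.9950e-05 m)² = 5.014e-09 m²
R_3 = (1.65×10^-8)(106)/(5.014e-09) = 348.8 Ω
R_total = R_1 + R_2 + R_3 = 465 Ω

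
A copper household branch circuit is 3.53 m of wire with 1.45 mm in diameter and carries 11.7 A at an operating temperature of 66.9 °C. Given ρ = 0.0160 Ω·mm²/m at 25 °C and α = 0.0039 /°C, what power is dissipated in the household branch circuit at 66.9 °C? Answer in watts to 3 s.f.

ρ = 0.0160 Ω·mm²/m = 1.60×10^-8 Ω·m
A = π(d/2)² = π(7.2500e-04 m)² = 1.651e-06 m²
R₍25₎ = ρL/A = (1.60×10^-8)(3.53)/(1.651e-06) = 0.0342 Ω
R₍66.9₎ = R₍25₎(1 + αΔT) = 0.0342 × (1 + 0.0039×41.9) = 0.03979 Ω
P = I²R = (11.7)² × 0.03979 = 5.45 W

5.45 W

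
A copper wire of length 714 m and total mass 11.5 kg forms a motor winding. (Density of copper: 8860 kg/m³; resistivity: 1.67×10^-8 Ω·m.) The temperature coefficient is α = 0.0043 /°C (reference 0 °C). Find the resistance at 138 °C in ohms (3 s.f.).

10.5 Ω

A = m/(density·L) = 11.5/(8860×714) = 1.8179e-06 m²
R = ρL/A = (1.67×10^-8)(714)/(1.8179e-06) = 6.559 Ω
R(138 °C) = 6.559 × (1 + 0.0043×138) = 10.5 Ω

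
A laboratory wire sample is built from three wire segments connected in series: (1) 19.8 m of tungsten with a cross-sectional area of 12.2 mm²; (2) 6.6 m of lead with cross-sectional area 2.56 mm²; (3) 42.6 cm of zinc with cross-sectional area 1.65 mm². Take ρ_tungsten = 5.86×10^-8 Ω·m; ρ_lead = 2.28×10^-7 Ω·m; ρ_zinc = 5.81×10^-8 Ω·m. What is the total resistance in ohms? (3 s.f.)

Seg 1: A = 12.2 mm² = 1.220e-05 m²
R_1 = (5.86×10^-8)(19.8)/(1.220e-05) = 0.0951 Ω
Seg 2: A = 2.56 mm² = 2.560e-06 m²
R_2 = (2.28×10^-7)(6.6)/(2.560e-06) = 0.5878 Ω
Seg 3: A = 1.65 mm² = 1.650e-06 m²
R_3 = (5.81×10^-8)(0.426)/(1.650e-06) = 0.015 Ω
R_total = R_1 + R_2 + R_3 = 0.698 Ω

0.698 Ω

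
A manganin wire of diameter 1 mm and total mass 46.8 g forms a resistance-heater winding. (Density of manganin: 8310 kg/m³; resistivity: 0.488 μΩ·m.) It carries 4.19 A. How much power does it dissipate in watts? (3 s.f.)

78.2 W

ρ = 0.488 μΩ·m = 4.88×10^-7 Ω·m
A = π(d/2)² = π(5.0000e-04 m)² = 7.8540e-07 m²
L = m/(density·A) = 0.0468/(8310×7.8540e-07) = 7.171 m
R = ρL/A = (4.88×10^-7)(7.171)/(7.8540e-07) = 4.455 Ω
P = I²R = (4.19)² × 4.455 = 78.2 W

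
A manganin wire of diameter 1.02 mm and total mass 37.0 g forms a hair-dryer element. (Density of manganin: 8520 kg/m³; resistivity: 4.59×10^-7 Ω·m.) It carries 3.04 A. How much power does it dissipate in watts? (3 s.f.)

27.6 W

A = π(d/2)² = π(5.1000e-04 m)² = 8.1713e-07 m²
L = m/(density·A) = 0.037/(8520×8.1713e-07) = 5.315 m
R = ρL/A = (4.59×10^-7)(5.315)/(8.1713e-07) = 2.985 Ω
P = I²R = (3.04)² × 2.985 = 27.6 W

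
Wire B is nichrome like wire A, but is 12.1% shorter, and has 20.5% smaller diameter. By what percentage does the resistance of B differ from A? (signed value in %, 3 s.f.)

R ∝ L/d², so R_B/R_A = (1 − 12.1/100) × (1 − 20.5/100)⁻²
= 0.879 × 1.582 = 1.391
(R_B − R_A)/R_A = 1.391 − 1 = 39.1%

39.1%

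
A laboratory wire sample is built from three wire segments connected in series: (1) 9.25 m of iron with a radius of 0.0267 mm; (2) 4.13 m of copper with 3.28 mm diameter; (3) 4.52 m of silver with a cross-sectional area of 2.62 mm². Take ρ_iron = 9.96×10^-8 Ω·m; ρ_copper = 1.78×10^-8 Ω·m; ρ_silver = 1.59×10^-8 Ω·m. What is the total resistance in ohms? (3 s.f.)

Seg 1: A = πr² = π(2.6700e-05 m)² = 2.240e-09 m²
R_1 = (9.96×10^-8)(9.25)/(2.240e-09) = 411.4 Ω
Seg 2: A = π(d/2)² = π(1.6400e-03 m)² = 8.450e-06 m²
R_2 = (1.78×10^-8)(4.13)/(8.450e-06) = 0.0087 Ω
Seg 3: A = 2.62 mm² = 2.620e-06 m²
R_3 = (1.59×10^-8)(4.52)/(2.620e-06) = 0.02743 Ω
R_total = R_1 + R_2 + R_3 = 411 Ω

411 Ω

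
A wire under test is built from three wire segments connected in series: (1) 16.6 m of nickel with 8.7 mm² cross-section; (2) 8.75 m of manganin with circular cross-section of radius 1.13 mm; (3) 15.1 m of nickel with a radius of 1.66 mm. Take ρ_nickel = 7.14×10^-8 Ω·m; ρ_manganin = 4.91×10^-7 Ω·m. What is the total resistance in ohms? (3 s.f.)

Seg 1: A = 8.7 mm² = 8.700e-06 m²
R_1 = (7.14×10^-8)(16.6)/(8.700e-06) = 0.1362 Ω
Seg 2: A = πr² = π(1.1300e-03 m)² = 4.011e-06 m²
R_2 = (4.91×10^-7)(8.75)/(4.011e-06) = 1.071 Ω
Seg 3: A = πr² = π(1.6600e-03 m)² = 8.657e-06 m²
R_3 = (7.14×10^-8)(15.1)/(8.657e-06) = 0.1245 Ω
R_total = R_1 + R_2 + R_3 = 1.33 Ω

1.33 Ω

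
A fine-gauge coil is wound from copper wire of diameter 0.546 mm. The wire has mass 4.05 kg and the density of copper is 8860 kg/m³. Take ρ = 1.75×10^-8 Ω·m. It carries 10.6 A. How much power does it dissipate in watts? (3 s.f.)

A = π(d/2)² = π(2.7300e-04 m)² = 2.3414e-07 m²
L = m/(density·A) = 4.05/(8860×2.3414e-07) = 1952 m
R = ρL/A = (1.75×10^-8)(1952)/(2.3414e-07) = 145.9 Ω
P = I²R = (10.6)² × 145.9 = 16400 W

16400 W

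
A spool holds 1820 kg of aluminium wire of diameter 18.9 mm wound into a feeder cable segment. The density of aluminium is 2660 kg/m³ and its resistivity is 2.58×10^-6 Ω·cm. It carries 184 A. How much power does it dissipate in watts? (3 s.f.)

7590 W

ρ = 2.58×10^-6 Ω·cm = 2.58×10^-8 Ω·m
A = π(d/2)² = π(9.4500e-03 m)² = 2.8055e-04 m²
L = m/(density·A) = 1820/(2660×2.8055e-04) = 2439 m
R = ρL/A = (2.58×10^-8)(2439)/(2.8055e-04) = 0.2243 Ω
P = I²R = (184)² × 0.2243 = 7590 W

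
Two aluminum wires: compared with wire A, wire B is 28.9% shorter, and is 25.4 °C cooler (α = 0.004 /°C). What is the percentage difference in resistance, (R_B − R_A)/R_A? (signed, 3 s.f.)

R ∝ ρL/d² with ρ ∝ (1+αΔT), so R_B/R_A = (1 − 28.9/100) × (1 − 0.004×25.4)
= 0.711 × 0.8984 = 0.6388
(R_B − R_A)/R_A = 0.6388 − 1 = -36.1%

-36.1%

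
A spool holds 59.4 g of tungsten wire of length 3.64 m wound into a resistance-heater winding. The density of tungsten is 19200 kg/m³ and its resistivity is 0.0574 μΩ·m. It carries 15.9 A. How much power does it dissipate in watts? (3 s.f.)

ρ = 0.0574 μΩ·m = 5.74×10^-8 Ω·m
A = m/(density·L) = 0.0594/(19200×3.64) = 8.4993e-07 m²
R = ρL/A = (5.74×10^-8)(3.64)/(8.4993e-07) = 0.2458 Ω
P = I²R = (15.9)² × 0.2458 = 62.1 W

62.1 W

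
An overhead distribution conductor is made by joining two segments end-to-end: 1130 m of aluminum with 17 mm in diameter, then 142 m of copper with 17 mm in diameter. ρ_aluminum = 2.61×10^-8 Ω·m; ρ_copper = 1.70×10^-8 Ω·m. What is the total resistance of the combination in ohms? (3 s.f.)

Segment 1: A = π(d/2)² = π(8.5000e-03 m)² = 2.270e-04 m²
R₁ = ρL/A = (2.61×10^-8)(1130)/(2.270e-04) = 0.1299 Ω
R₂ = (1.70×10^-8)(142)/(2.270e-04) = 0.01064 Ω
R = R₁ + R₂ = 0.141 Ω

0.141 Ω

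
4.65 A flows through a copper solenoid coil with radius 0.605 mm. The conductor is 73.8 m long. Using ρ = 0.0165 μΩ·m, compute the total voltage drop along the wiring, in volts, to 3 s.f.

ρ = 0.0165 μΩ·m = 1.65×10^-8 Ω·m
A = πr² = π(6.0500e-04 m)² = 1.150e-06 m²
R = ρL/A = (1.65×10^-8)(73.8)/(1.150e-06) = 1.059 Ω
V = IR = 4.65 × 1.059 = 4.92 V

4.92 V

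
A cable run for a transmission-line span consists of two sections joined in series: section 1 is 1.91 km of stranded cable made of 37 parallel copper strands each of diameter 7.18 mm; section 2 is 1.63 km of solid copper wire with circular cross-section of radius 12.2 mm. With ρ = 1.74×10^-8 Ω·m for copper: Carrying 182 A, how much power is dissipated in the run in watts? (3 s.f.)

2740 W

Section 1: A_strand = π(3.5900e-03)² = 4.049e-05 m²; R₁ = ρL/(N·A_s) = (1.74×10^-8)(1910)/(37×4.049e-05) = 0.02218 Ω
Section 2: A = πr² = π(1.2200e-02 m)² = 4.676e-04 m²
R₂ = (1.74×10^-8)(1630)/(4.676e-04) = 0.06066 Ω
R = R₁ + R₂ = 0.08284 Ω
P = I²R = (182)² × 0.08284 = 2740 W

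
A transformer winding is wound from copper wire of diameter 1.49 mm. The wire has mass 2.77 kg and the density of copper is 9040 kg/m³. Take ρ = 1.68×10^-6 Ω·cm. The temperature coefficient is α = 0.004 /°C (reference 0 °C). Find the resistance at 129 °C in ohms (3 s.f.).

2.57 Ω

ρ = 1.68×10^-6 Ω·cm = 1.68×10^-8 Ω·m
A = π(d/2)² = π(7.4500e-04 m)² = 1.7437e-06 m²
L = m/(density·A) = 2.77/(9040×1.7437e-06) = 175.7 m
R = ρL/A = (1.68×10^-8)(175.7)/(1.7437e-06) = 1.693 Ω
R(129 °C) = 1.693 × (1 + 0.004×129) = 2.57 Ω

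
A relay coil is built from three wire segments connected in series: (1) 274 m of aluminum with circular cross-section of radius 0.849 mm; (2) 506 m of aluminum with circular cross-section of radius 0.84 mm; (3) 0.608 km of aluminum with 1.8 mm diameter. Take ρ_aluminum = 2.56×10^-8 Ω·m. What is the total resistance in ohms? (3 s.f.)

15.1 Ω

Seg 1: A = πr² = π(8.4900e-04 m)² = 2.264e-06 m²
R_1 = (2.56×10^-8)(274)/(2.264e-06) = 3.098 Ω
Seg 2: A = πr² = π(8.4000e-04 m)² = 2.217e-06 m²
R_2 = (2.56×10^-8)(506)/(2.217e-06) = 5.844 Ω
Seg 3: A = π(d/2)² = π(9.0000e-04 m)² = 2.545e-06 m²
R_3 = (2.56×10^-8)(608)/(2.545e-06) = 6.117 Ω
R_total = R_1 + R_2 + R_3 = 15.1 Ω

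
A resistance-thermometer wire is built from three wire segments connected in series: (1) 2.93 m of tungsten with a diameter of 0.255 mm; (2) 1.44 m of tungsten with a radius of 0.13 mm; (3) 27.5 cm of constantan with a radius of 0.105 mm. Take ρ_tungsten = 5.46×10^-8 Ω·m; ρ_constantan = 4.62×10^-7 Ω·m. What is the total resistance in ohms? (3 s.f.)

8.28 Ω

Seg 1: A = π(d/2)² = π(1.2750e-04 m)² = 5.107e-08 m²
R_1 = (5.46×10^-8)(2.93)/(5.107e-08) = 3.132 Ω
Seg 2: A = πr² = π(1.3000e-04 m)² = 5.309e-08 m²
R_2 = (5.46×10^-8)(1.44)/(5.309e-08) = 1.481 Ω
Seg 3: A = πr² = π(1.0500e-04 m)² = 3.464e-08 m²
R_3 = (4.62×10^-7)(0.275)/(3.464e-08) = 3.668 Ω
R_total = R_1 + R_2 + R_3 = 8.28 Ω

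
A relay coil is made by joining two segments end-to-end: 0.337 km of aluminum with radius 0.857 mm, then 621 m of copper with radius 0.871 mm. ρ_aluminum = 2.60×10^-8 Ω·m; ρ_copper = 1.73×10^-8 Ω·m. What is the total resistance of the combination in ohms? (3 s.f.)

Segment 1: A = πr² = π(8.5700e-04 m)² = 2.307e-06 m²
R₁ = ρL/A = (2.60×10^-8)(337)/(2.307e-06) = 3.797 Ω
Segment 2: A = πr² = π(8.7100e-04 m)² = 2.383e-06 m²
R₂ = (1.73×10^-8)(621)/(2.383e-06) = 4.508 Ω
R = R₁ + R₂ = 8.31 Ω

8.31 Ω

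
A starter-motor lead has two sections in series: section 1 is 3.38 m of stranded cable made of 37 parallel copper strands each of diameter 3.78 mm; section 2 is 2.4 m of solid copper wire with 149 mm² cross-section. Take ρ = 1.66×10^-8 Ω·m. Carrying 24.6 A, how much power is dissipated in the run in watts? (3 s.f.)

Section 1: A_strand = π(1.8900e-03)² = 1.122e-05 m²; R₁ = ρL/(N·A_s) = (1.66×10^-8)(3.38)/(37×1.122e-05) = 1.351×10^-4 Ω
Section 2: A = 149 mm² = 1.490e-04 m²
R₂ = (1.66×10^-8)(2.4)/(1.490e-04) = 2.674×10^-4 Ω
R = R₁ + R₂ = 4.025×10^-4 Ω
P = I²R = (24.6)² × 4.025×10^-4 = 0.244 W

0.244 W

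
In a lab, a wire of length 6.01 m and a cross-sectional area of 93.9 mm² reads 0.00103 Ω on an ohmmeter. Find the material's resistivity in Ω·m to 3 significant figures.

A = 93.9 mm² = 9.390e-05 m²
ρ = RA/L = (0.00103)(9.390e-05)/(6.01) = 1.61×10^-8 Ω·m

1.61×10^-8 Ω·m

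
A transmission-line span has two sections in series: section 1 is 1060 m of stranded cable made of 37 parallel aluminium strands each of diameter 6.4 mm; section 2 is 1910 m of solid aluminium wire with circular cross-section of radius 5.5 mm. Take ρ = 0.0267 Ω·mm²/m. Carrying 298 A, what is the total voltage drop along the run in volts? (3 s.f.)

ρ = 0.0267 Ω·mm²/m = 2.67×10^-8 Ω·m
Section 1: A_strand = π(3.2000e-03)² = 3.217e-05 m²; R₁ = ρL/(N·A_s) = (2.67×10^-8)(1060)/(37×3.217e-05) = 0.02378 Ω
Section 2: A = πr² = π(5.5000e-03 m)² = 9.503e-05 m²
R₂ = (2.67×10^-8)(1910)/(9.503e-05) = 0.5366 Ω
R = R₁ + R₂ = 0.5604 Ω
V = IR = 298 × 0.5604 = 167 V

167 V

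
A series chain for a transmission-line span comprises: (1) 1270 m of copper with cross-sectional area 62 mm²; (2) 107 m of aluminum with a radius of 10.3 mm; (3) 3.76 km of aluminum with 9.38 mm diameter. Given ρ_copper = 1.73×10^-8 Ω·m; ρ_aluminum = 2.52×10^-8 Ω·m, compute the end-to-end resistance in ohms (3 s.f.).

1.73 Ω

Seg 1: A = 62 mm² = 6.200e-05 m²
R_1 = (1.73×10^-8)(1270)/(6.200e-05) = 0.3544 Ω
Seg 2: A = πr² = π(1.0300e-02 m)² = 3.333e-04 m²
R_2 = (2.52×10^-8)(107)/(3.333e-04) = 0.00809 Ω
Seg 3: A = π(d/2)² = π(4.6900e-03 m)² = 6.910e-05 m²
R_3 = (2.52×10^-8)(3760)/(6.910e-05) = 1.371 Ω
R_total = R_1 + R_2 + R_3 = 1.73 Ω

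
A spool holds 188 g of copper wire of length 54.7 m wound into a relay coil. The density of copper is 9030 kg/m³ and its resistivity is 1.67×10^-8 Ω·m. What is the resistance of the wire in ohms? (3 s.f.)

2.40 Ω

A = m/(density·L) = 0.188/(9030×54.7) = 3.8061e-07 m²
R = ρL/A = (1.67×10^-8)(54.7)/(3.8061e-07) = 2.40 Ω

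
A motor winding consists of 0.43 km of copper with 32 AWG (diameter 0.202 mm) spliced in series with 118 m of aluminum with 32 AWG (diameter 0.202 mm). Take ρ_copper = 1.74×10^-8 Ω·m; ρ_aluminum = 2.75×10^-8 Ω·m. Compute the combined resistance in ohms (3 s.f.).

335 Ω

Segment 1: A = π(0.202/2 mm)² = π(1.0100e-04 m)² = 3.205e-08 m²
R₁ = ρL/A = (1.74×10^-8)(430)/(3.205e-08) = 233.5 Ω
R₂ = (2.75×10^-8)(118)/(3.205e-08) = 101.3 Ω
R = R₁ + R₂ = 335 Ω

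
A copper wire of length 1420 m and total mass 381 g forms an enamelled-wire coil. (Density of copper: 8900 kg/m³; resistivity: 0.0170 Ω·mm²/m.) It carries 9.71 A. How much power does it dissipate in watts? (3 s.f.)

75500 W

ρ = 0.0170 Ω·mm²/m = 1.70×10^-8 Ω·m
A = m/(density·L) = 0.381/(8900×1420) = 3.0147e-08 m²
R = ρL/A = (1.70×10^-8)(1420)/(3.0147e-08) = 800.7 Ω
P = I²R = (9.71)² × 800.7 = 75500 W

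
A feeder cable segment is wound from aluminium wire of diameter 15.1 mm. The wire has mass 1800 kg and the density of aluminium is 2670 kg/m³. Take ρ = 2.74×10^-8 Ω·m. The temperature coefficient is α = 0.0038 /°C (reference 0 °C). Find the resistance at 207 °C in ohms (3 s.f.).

1.03 Ω

A = π(d/2)² = π(7.5500e-03 m)² = 1.7908e-04 m²
L = m/(density·A) = 1800/(2670×1.7908e-04) = 3765 m
R = ρL/A = (2.74×10^-8)(3765)/(1.7908e-04) = 0.576 Ω
R(207 °C) = 0.576 × (1 + 0.0038×207) = 1.03 Ω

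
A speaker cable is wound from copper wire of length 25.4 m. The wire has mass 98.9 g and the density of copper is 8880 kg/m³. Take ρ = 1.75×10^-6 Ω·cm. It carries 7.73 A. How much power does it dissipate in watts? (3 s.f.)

60.6 W

ρ = 1.75×10^-6 Ω·cm = 1.75×10^-8 Ω·m
A = m/(density·L) = 0.0989/(8880×25.4) = 4.3848e-07 m²
R = ρL/A = (1.75×10^-8)(25.4)/(4.3848e-07) = 1.014 Ω
P = I²R = (7.73)² × 1.014 = 60.6 W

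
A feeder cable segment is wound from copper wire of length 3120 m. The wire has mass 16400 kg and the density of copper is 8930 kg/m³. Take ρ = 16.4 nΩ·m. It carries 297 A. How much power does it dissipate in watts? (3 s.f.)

ρ = 16.4 nΩ·m = 1.64×10^-8 Ω·m
A = m/(density·L) = 16400/(8930×3120) = 5.8862e-04 m²
R = ρL/A = (1.64×10^-8)(3120)/(5.8862e-04) = 0.08693 Ω
P = I²R = (297)² × 0.08693 = 7670 W

7670 W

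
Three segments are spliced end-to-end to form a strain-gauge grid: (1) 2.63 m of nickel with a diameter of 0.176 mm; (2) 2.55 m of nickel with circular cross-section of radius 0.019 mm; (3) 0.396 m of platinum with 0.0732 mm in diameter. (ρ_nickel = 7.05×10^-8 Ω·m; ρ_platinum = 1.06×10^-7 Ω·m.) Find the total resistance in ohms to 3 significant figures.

176 Ω

Seg 1: A = π(d/2)² = π(8.8000e-05 m)² = 2.433e-08 m²
R_1 = (7.05×10^-8)(2.63)/(2.433e-08) = 7.621 Ω
Seg 2: A = πr² = π(1.9000e-05 m)² = 1.134e-09 m²
R_2 = (7.05×10^-8)(2.55)/(1.134e-09) = 158.5 Ω
Seg 3: A = π(d/2)² = π(3.6600e-05 m)² = 4.208e-09 m²
R_3 = (1.06×10^-7)(0.396)/(4.208e-09) = 9.974 Ω
R_total = R_1 + R_2 + R_3 = 176 Ω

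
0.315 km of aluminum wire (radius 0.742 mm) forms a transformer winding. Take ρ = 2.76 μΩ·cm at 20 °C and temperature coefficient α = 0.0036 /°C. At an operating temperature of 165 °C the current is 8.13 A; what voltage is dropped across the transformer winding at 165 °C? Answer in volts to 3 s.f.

ρ = 2.76 μΩ·cm = 2.76×10^-8 Ω·m
A = πr² = π(7.4200e-04 m)² = 1.730e-06 m²
R₍20₎ = ρL/A = (2.76×10^-8)(315)/(1.730e-06) = 5.026 Ω
R₍165₎ = R₍20₎(1 + αΔT) = 5.026 × (1 + 0.0036×145) = 7.65 Ω
V = IR = 8.13 × 7.65 = 62.2 V

62.2 V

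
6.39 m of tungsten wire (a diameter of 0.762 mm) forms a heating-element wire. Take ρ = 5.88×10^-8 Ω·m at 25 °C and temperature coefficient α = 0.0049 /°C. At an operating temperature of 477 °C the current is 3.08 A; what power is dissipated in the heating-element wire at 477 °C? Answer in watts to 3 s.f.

A = π(d/2)² = π(3.8100e-04 m)² = 4.560e-07 m²
R₍25₎ = ρL/A = (5.88×10^-8)(6.39)/(4.560e-07) = 0.8239 Ω
R₍477₎ = R₍25₎(1 + αΔT) = 0.8239 × (1 + 0.0049×452) = 2.649 Ω
P = I²R = (3.08)² × 2.649 = 25.1 W

25.1 W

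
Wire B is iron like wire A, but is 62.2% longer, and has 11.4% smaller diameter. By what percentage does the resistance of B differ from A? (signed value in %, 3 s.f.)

107%

R ∝ L/d², so R_B/R_A = (1 + 62.2/100) × (1 − 11.4/100)⁻²
= 1.622 × 1.274 = 2.066
(R_B − R_A)/R_A = 2.066 − 1 = 107%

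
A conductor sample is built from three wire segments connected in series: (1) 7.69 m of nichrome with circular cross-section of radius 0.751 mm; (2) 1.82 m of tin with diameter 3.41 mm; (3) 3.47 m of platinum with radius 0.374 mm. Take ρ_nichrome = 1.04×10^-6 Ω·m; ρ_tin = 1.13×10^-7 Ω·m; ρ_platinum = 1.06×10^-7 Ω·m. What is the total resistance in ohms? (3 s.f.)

5.37 Ω

Seg 1: A = πr² = π(7.5100e-04 m)² = 1.772e-06 m²
R_1 = (1.04×10^-6)(7.69)/(1.772e-06) = 4.514 Ω
Seg 2: A = π(d/2)² = π(1.7050e-03 m)² = 9.133e-06 m²
R_2 = (1.13×10^-7)(1.82)/(9.133e-06) = 0.02252 Ω
Seg 3: A = πr² = π(3.7400e-04 m)² = 4.394e-07 m²
R_3 = (1.06×10^-7)(3.47)/(4.394e-07) = 0.837 Ω
R_total = R_1 + R_2 + R_3 = 5.37 Ω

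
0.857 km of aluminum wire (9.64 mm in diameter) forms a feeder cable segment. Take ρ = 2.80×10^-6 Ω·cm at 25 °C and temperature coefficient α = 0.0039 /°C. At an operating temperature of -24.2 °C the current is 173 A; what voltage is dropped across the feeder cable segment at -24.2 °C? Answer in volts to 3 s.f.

46.0 V

ρ = 2.80×10^-6 Ω·cm = 2.80×10^-8 Ω·m
A = π(d/2)² = π(4.8200e-03 m)² = 7.299e-05 m²
R₍25₎ = ρL/A = (2.80×10^-8)(857)/(7.299e-05) = 0.3288 Ω
R₍-24.2₎ = R₍25₎(1 + αΔT) = 0.3288 × (1 + 0.0039×-49.2) = 0.2657 Ω
V = IR = 173 × 0.2657 = 46.0 V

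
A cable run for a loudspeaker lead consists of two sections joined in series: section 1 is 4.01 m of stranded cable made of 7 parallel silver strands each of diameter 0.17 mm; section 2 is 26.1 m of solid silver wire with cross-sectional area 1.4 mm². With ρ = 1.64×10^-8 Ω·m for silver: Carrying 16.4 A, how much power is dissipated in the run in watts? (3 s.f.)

Section 1: A_strand = π(8.5000e-05)² = 2.270e-08 m²; R₁ = ρL/(N·A_s) = (1.64×10^-8)(4.01)/(7×2.270e-08) = 0.4139 Ω
Section 2: A = 1.4 mm² = 1.400e-06 m²
R₂ = (1.64×10^-8)(26.1)/(1.400e-06) = 0.3057 Ω
R = R₁ + R₂ = 0.7196 Ω
P = I²R = (16.4)² × 0.7196 = 194 W

194 W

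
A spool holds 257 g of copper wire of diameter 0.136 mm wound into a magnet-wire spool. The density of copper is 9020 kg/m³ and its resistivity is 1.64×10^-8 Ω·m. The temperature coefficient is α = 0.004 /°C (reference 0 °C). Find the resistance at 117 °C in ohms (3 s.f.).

3250 Ω

A = π(d/2)² = π(6.8000e-05 m)² = 1.4527e-08 m²
L = m/(density·A) = 0.257/(9020×1.4527e-08) = 1961 m
R = ρL/A = (1.64×10^-8)(1961)/(1.4527e-08) = 2214 Ω
R(117 °C) = 2214 × (1 + 0.004×117) = 3250 Ω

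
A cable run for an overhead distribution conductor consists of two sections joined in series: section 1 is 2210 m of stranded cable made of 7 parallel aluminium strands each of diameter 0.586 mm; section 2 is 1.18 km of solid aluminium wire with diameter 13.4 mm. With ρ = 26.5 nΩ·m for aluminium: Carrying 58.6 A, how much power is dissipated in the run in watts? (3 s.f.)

ρ = 26.5 nΩ·m = 2.65×10^-8 Ω·m
Section 1: A_strand = π(2.9300e-04)² = 2.697e-07 m²; R₁ = ρL/(N·A_s) = (2.65×10^-8)(2210)/(7×2.697e-07) = 31.02 Ω
Section 2: A = π(d/2)² = π(6.7000e-03 m)² = 1.410e-04 m²
R₂ = (2.65×10^-8)(1180)/(1.410e-04) = 0.2217 Ω
R = R₁ + R₂ = 31.24 Ω
P = I²R = (58.6)² × 31.24 = 1.07×10^5 W

1.07×10^5 W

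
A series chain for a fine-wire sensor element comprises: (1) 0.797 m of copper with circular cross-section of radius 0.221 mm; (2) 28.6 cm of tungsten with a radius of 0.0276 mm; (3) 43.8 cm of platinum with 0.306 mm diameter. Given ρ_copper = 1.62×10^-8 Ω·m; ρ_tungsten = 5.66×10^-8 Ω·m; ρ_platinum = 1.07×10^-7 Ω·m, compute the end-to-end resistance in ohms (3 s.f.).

Seg 1: A = πr² = π(2.2100e-04 m)² = 1.534e-07 m²
R_1 = (1.62×10^-8)(0.797)/(1.534e-07) = 0.08415 Ω
Seg 2: A = πr² = π(2.7600e-05 m)² = 2.393e-09 m²
R_2 = (5.66×10^-8)(0.286)/(2.393e-09) = 6.764 Ω
Seg 3: A = π(d/2)² = π(1.5300e-04 m)² = 7.354e-08 m²
R_3 = (1.07×10^-7)(0.438)/(7.354e-08) = 0.6373 Ω
R_total = R_1 + R_2 + R_3 = 7.49 Ω

7.49 Ω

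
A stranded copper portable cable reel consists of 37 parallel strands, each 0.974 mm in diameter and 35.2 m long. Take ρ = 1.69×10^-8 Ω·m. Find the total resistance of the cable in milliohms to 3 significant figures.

21.6 mΩ

A_strand = π(4.8700e-04 m)² = 7.451e-07 m²
R_strand = ρL/A = (1.69×10^-8)(35.2)/(7.451e-07) = 0.7984 Ω
R_total = R_strand/N = 0.7984/37 = 21.6 mΩ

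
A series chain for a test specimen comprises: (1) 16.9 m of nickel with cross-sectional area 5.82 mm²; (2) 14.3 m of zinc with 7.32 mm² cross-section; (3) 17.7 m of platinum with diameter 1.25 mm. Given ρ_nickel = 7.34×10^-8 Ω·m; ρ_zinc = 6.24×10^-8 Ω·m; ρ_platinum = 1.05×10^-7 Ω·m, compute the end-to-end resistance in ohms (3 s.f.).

Seg 1: A = 5.82 mm² = 5.820e-06 m²
R_1 = (7.34×10^-8)(16.9)/(5.820e-06) = 0.2131 Ω
Seg 2: A = 7.32 mm² = 7.320e-06 m²
R_2 = (6.24×10^-8)(14.3)/(7.320e-06) = 0.1219 Ω
Seg 3: A = π(d/2)² = π(6.2500e-04 m)² = 1.227e-06 m²
R_3 = (1.05×10^-7)(17.7)/(1.227e-06) = 1.514 Ω
R_total = R_1 + R_2 + R_3 = 1.85 Ω

1.85 Ω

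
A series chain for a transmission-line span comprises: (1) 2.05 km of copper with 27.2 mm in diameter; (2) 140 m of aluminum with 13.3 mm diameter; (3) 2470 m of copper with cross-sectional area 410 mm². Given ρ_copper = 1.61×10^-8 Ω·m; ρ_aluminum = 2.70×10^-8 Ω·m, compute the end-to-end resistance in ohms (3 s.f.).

0.181 Ω

Seg 1: A = π(d/2)² = π(1.3600e-02 m)² = 5.811e-04 m²
R_1 = (1.61×10^-8)(2050)/(5.811e-04) = 0.0568 Ω
Seg 2: A = π(d/2)² = π(6.6500e-03 m)² = 1.389e-04 m²
R_2 = (2.70×10^-8)(140)/(1.389e-04) = 0.02721 Ω
Seg 3: A = 410 mm² = 4.100e-04 m²
R_3 = (1.61×10^-8)(2470)/(4.100e-04) = 0.09699 Ω
R_total = R_1 + R_2 + R_3 = 0.181 Ω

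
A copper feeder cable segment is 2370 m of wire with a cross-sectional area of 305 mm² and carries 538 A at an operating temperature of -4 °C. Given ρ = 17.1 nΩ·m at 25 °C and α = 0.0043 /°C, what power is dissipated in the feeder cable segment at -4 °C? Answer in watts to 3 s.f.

33700 W

ρ = 17.1 nΩ·m = 1.71×10^-8 Ω·m
A = 305 mm² = 3.050e-04 m²
R₍25₎ = ρL/A = (1.71×10^-8)(2370)/(3.050e-04) = 0.1329 Ω
R₍-4₎ = R₍25₎(1 + αΔT) = 0.1329 × (1 + 0.0043×-29) = 0.1163 Ω
P = I²R = (538)² × 0.1163 = 33700 W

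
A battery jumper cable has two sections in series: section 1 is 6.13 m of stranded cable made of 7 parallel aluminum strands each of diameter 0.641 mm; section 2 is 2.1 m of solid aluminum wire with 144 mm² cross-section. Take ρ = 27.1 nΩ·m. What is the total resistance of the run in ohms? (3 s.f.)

ρ = 27.1 nΩ·m = 2.71×10^-8 Ω·m
Section 1: A_strand = π(3.2050e-04)² = 3.227e-07 m²; R₁ = ρL/(N·A_s) = (2.71×10^-8)(6.13)/(7×3.227e-07) = 0.07354 Ω
Section 2: A = 144 mm² = 1.440e-04 m²
R₂ = (2.71×10^-8)(2.1)/(1.440e-04) = 3.952×10^-4 Ω
R = R₁ + R₂ = 0.0739 Ω

0.0739 Ω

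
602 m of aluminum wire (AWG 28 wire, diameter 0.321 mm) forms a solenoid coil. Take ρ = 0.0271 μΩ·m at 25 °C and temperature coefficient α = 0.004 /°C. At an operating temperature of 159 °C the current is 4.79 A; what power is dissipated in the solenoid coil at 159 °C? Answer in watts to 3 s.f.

7100 W

ρ = 0.0271 μΩ·m = 2.71×10^-8 Ω·m
A = π(0.321/2 mm)² = π(1.6050e-04 m)² = 8.093e-08 m²
R₍25₎ = ρL/A = (2.71×10^-8)(602)/(8.093e-08) = 201.6 Ω
R₍159₎ = R₍25₎(1 + αΔT) = 201.6 × (1 + 0.004×134) = 309.6 Ω
P = I²R = (4.79)² × 309.6 = 7100 W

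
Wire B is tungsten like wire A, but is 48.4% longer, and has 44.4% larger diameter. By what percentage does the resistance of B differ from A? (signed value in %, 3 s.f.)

R ∝ L/d², so R_B/R_A = (1 + 48.4/100) × (1 + 44.4/100)⁻²
= 1.484 × 0.4796 = 0.7117
(R_B − R_A)/R_A = 0.7117 − 1 = -28.8%

-28.8%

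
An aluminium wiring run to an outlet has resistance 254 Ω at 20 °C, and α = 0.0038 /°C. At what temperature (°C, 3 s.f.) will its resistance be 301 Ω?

68.7 °C

R = R₀(1 + α(T − T₀)) ⇒ T = T₀ + (R/R₀ − 1)/α
T = 20 + (301/254 − 1)/0.0038 = 20 + (0.185)/0.0038 = 68.7 °C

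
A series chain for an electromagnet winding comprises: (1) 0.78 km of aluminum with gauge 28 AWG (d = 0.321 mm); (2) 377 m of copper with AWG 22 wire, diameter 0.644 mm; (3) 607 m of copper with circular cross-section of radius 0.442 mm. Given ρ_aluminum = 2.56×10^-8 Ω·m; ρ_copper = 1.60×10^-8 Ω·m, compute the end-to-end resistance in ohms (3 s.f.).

281 Ω

Seg 1: A = π(0.321/2 mm)² = π(1.6050e-04 m)² = 8.093e-08 m²
R_1 = (2.56×10^-8)(780)/(8.093e-08) = 246.7 Ω
Seg 2: A = π(0.644/2 mm)² = π(3.2200e-04 m)² = 3.257e-07 m²
R_2 = (1.60×10^-8)(377)/(3.257e-07) = 18.52 Ω
Seg 3: A = πr² = π(4.4200e-04 m)² = 6.138e-07 m²
R_3 = (1.60×10^-8)(607)/(6.138e-07) = 15.82 Ω
R_total = R_1 + R_2 + R_3 = 281 Ω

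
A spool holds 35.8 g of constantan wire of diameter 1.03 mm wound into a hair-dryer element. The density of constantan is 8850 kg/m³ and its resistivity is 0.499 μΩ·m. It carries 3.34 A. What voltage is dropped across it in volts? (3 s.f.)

ρ = 0.499 μΩ·m = 4.99×10^-7 Ω·m
A = π(d/2)² = π(5.1500e-04 m)² = 8.3323e-07 m²
L = m/(density·A) = 0.0358/(8850×8.3323e-07) = 4.855 m
R = ρL/A = (4.99×10^-7)(4.855)/(8.3323e-07) = 2.907 Ω
V = IR = 3.34 × 2.907 = 9.71 V

9.71 V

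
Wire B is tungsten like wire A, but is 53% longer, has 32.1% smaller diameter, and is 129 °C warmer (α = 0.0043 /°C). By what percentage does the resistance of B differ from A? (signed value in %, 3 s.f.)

R ∝ ρL/d² with ρ ∝ (1+αΔT), so R_B/R_A = (1 + 53/100) × (1 − 32.1/100)⁻² × (1 + 0.0043×129)
= 1.53 × 2.169 × 1.555 = 5.159
(R_B − R_A)/R_A = 5.159 − 1 = 416%

416%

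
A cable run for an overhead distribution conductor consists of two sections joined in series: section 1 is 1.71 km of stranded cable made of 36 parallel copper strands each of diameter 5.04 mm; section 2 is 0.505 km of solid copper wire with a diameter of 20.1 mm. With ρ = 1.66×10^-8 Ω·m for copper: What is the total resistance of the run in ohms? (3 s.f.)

0.0659 Ω

Section 1: A_strand = π(2.5200e-03)² = 1.995e-05 m²; R₁ = ρL/(N·A_s) = (1.66×10^-8)(1710)/(36×1.995e-05) = 0.03952 Ω
Section 2: A = π(d/2)² = π(1.0050e-02 m)² = 3.173e-04 m²
R₂ = (1.66×10^-8)(505)/(3.173e-04) = 0.02642 Ω
R = R₁ + R₂ = 0.0659 Ω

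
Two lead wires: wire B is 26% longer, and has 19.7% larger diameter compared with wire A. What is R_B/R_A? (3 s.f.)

0.879

R ∝ L/d², so R_B/R_A = (1 + 26/100) × (1 + 19.7/100)⁻²
= 1.26 × 0.6979 = 0.879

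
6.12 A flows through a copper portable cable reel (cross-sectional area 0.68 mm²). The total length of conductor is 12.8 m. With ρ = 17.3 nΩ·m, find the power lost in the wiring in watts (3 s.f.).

ρ = 17.3 nΩ·m = 1.73×10^-8 Ω·m
A = 0.68 mm² = 6.800e-07 m²
R = ρL/A = (1.73×10^-8)(12.8)/(6.800e-07) = 0.3256 Ω
P = I²R = (6.12)² × 0.3256 = 12.2 W

12.2 W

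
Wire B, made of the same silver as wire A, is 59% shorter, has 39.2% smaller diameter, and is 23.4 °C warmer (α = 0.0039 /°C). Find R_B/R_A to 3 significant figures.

R ∝ ρL/d² with ρ ∝ (1+αΔT), so R_B/R_A = (1 − 59/100) × (1 − 39.2/100)⁻² × (1 + 0.0039×23.4)
= 0.41 × 2.705 × 1.091 = 1.21

1.21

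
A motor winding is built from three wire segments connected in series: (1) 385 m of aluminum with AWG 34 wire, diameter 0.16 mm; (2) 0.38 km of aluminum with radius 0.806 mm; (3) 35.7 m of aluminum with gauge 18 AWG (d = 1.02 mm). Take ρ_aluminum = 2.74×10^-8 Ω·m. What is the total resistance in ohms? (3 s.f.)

Seg 1: A = π(0.16/2 mm)² = π(8.0000e-05 m)² = 2.011e-08 m²
R_1 = (2.74×10^-8)(385)/(2.011e-08) = 524.7 Ω
Seg 2: A = πr² = π(8.0600e-04 m)² = 2.041e-06 m²
R_2 = (2.74×10^-8)(380)/(2.041e-06) = 5.102 Ω
Seg 3: A = π(1.02/2 mm)² = π(5.1000e-04 m)² = 8.171e-07 m²
R_3 = (2.74×10^-8)(35.7)/(8.171e-07) = 1.197 Ω
R_total = R_1 + R_2 + R_3 = 531 Ω

531 Ω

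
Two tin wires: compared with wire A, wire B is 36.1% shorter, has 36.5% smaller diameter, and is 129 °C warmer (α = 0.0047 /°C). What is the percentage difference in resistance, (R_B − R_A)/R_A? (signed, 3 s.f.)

155%

R ∝ ρL/d² with ρ ∝ (1+αΔT), so R_B/R_A = (1 − 36.1/100) × (1 − 36.5/100)⁻² × (1 + 0.0047×129)
= 0.639 × 2.48 × 1.606 = 2.546
(R_B − R_A)/R_A = 2.546 − 1 = 155%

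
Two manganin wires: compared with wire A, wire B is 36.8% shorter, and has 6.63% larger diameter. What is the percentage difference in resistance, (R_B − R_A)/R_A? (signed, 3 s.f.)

R ∝ L/d², so R_B/R_A = (1 − 36.8/100) × (1 + 6.63/100)⁻²
= 0.632 × 0.8795 = 0.5558
(R_B − R_A)/R_A = 0.5558 − 1 = -44.4%

-44.4%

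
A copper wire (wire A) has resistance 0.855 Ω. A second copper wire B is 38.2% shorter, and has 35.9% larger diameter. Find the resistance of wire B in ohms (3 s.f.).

R ∝ L/d², so R_B/R_A = (1 − 38.2/100) × (1 + 35.9/100)⁻²
= 0.618 × 0.5414 = 0.3346
R_B = 0.3346 × 0.855 = 0.286 Ω

0.286 Ω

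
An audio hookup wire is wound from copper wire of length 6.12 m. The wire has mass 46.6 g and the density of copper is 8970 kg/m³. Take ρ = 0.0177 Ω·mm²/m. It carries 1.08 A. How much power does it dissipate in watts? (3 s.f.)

ρ = 0.0177 Ω·mm²/m = 1.77×10^-8 Ω·m
A = m/(density·L) = 0.0466/(8970×6.12) = 8.4887e-07 m²
R = ρL/A = (1.77×10^-8)(6.12)/(8.4887e-07) = 0.1276 Ω
P = I²R = (1.08)² × 0.1276 = 0.149 W

0.149 W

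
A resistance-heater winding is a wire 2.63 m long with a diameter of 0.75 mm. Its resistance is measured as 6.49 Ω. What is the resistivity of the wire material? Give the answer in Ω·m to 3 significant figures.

A = π(d/2)² = π(3.7500e-04 m)² = 4.418e-07 m²
ρ = RA/L = (6.49)(4.418e-07)/(2.63) = 1.09×10^-6 Ω·m

1.09×10^-6 Ω·m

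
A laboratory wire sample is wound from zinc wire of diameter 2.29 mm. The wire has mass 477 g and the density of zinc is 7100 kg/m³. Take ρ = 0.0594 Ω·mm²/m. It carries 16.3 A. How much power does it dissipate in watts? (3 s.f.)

ρ = 0.0594 Ω·mm²/m = 5.94×10^-8 Ω·m
A = π(d/2)² = π(1.1450e-03 m)² = 4.1187e-06 m²
L = m/(density·A) = 0.477/(7100×4.1187e-06) = 16.31 m
R = ρL/A = (5.94×10^-8)(16.31)/(4.1187e-06) = 0.2352 Ω
P = I²R = (16.3)² × 0.2352 = 62.5 W

62.5 W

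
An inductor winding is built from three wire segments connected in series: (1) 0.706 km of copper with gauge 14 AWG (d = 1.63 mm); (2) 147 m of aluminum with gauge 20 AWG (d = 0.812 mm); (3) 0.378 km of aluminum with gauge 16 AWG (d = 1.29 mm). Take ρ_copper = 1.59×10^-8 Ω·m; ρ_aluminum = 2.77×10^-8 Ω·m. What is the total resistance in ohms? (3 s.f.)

Seg 1: A = π(1.63/2 mm)² = π(8.1500e-04 m)² = 2.087e-06 m²
R_1 = (1.59×10^-8)(706)/(2.087e-06) = 5.379 Ω
Seg 2: A = π(0.812/2 mm)² = π(4.0600e-04 m)² = 5.178e-07 m²
R_2 = (2.77×10^-8)(147)/(5.178e-07) = 7.863 Ω
Seg 3: A = π(1.29/2 mm)² = π(6.4500e-04 m)² = 1.307e-06 m²
R_3 = (2.77×10^-8)(378)/(1.307e-06) = 8.011 Ω
R_total = R_1 + R_2 + R_3 = 21.3 Ω

21.3 Ω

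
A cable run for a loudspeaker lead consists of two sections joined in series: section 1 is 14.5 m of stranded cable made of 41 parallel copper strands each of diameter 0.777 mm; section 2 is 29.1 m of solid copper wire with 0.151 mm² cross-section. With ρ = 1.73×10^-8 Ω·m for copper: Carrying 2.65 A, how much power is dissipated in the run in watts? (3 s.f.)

23.5 W

Section 1: A_strand = π(3.8850e-04)² = 4.742e-07 m²; R₁ = ρL/(N·A_s) = (1.73×10^-8)(14.5)/(41×4.742e-07) = 0.0129 Ω
Section 2: A = 0.151 mm² = 1.510e-07 m²
R₂ = (1.73×10^-8)(29.1)/(1.510e-07) = 3.334 Ω
R = R₁ + R₂ = 3.347 Ω
P = I²R = (2.65)² × 3.347 = 23.5 W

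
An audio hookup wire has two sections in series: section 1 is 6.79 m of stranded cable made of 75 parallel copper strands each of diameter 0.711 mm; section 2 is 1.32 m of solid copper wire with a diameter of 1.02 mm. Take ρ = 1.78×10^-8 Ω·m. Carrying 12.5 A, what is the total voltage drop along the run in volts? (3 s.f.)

Section 1: A_strand = π(3.5550e-04)² = 3.970e-07 m²; R₁ = ρL/(N·A_s) = (1.78×10^-8)(6.79)/(75×3.970e-07) = 0.004059 Ω
Section 2: A = π(d/2)² = π(5.1000e-04 m)² = 8.171e-07 m²
R₂ = (1.78×10^-8)(1.32)/(8.171e-07) = 0.02875 Ω
R = R₁ + R₂ = 0.03281 Ω
V = IR = 12.5 × 0.03281 = 0.410 V

0.410 V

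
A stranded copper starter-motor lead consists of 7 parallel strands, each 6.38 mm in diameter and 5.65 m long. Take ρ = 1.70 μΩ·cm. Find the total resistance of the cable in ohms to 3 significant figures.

4.29×10^-4 Ω

ρ = 1.70 μΩ·cm = 1.70×10^-8 Ω·m
A_strand = π(3.1900e-03 m)² = 3.197e-05 m²
R_strand = ρL/A = (1.70×10^-8)(5.65)/(3.197e-05) = 0.003004 Ω
R_total = R_strand/N = 0.003004/7 = 4.29×10^-4 Ω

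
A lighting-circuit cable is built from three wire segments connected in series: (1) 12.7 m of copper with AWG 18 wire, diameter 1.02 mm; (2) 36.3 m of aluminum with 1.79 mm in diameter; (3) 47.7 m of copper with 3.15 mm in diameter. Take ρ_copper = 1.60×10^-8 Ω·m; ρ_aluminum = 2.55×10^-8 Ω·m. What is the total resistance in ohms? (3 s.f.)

Seg 1: A = π(1.02/2 mm)² = π(5.1000e-04 m)² = 8.171e-07 m²
R_1 = (1.60×10^-8)(12.7)/(8.171e-07) = 0.2487 Ω
Seg 2: A = π(d/2)² = π(8.9500e-04 m)² = 2.516e-06 m²
R_2 = (2.55×10^-8)(36.3)/(2.516e-06) = 0.3678 Ω
Seg 3: A = π(d/2)² = π(1.5750e-03 m)² = 7.793e-06 m²
R_3 = (1.60×10^-8)(47.7)/(7.793e-06) = 0.09793 Ω
R_total = R_1 + R_2 + R_3 = 0.714 Ω

0.714 Ω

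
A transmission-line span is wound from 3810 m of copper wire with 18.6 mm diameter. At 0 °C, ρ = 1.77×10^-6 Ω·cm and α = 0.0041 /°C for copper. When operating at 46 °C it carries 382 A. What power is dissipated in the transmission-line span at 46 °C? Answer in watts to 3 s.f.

ρ = 1.77×10^-6 Ω·cm = 1.77×10^-8 Ω·m
A = π(d/2)² = π(9.3000e-03 m)² = 2.717e-04 m²
R₍0₎ = ρL/A = (1.77×10^-8)(3810)/(2.717e-04) = 0.2482 Ω
R₍46₎ = R₍0₎(1 + αΔT) = 0.2482 × (1 + 0.0041×46) = 0.295 Ω
P = I²R = (382)² × 0.295 = 43000 W

43000 W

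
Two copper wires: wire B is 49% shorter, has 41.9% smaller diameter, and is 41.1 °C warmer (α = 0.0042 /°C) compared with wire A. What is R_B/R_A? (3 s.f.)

1.77

R ∝ ρL/d² with ρ ∝ (1+αΔT), so R_B/R_A = (1 − 49/100) × (1 − 41.9/100)⁻² × (1 + 0.0042×41.1)
= 0.51 × 2.962 × 1.173 = 1.77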